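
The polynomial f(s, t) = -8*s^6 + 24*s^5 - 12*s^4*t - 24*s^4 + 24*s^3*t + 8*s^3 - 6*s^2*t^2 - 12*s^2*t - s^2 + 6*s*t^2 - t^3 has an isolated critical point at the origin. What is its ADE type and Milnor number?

The Hessian of f at 0 has rank 1. Corank 1: A-series; mu = 2 gives A_2.

Type A_{2}, Milnor number mu = 2.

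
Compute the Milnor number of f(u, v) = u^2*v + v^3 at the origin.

4

The Hessian of f at 0 is [[0, 0], [0, 0]] with rank 0, so corank 2. A Groebner basis of the Jacobian ideal J(f) in C{u,v} is {v^3, u^2 + 3*v^2, u*v}; counting standard monomials gives mu = 4. Corank 2; j^3 = v*(u^2 + v^2) splits into three distinct lines over C (the quadratic factor has nonzero discriminant), so D_4.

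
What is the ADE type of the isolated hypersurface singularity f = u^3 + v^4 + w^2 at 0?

E_{6}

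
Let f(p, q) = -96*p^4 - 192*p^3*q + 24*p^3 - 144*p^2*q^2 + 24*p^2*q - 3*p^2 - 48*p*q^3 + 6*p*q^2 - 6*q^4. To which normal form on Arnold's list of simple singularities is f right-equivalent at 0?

A3

The Hessian of f at 0 has rank 1. Corank 1: A-series; mu = 3 gives A_3.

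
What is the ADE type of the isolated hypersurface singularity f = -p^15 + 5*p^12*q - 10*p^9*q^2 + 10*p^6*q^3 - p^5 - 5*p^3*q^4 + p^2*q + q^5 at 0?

The Hessian of f at 0 is [[0, 0], [0, 0]] with rank 0, so corank 2. A Groebner basis of the Jacobian ideal J(f) in C{p,q} is {p^2/5 + q^4, p^3, p*q}; counting standard monomials gives mu = 6. Corank 2; j^3 = p^2*q has shape L^2 M (L != M), so D-series; mu = 6 gives D_6.

D_{6}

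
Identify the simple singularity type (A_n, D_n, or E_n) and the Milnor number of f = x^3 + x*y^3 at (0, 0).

Type E_7, Milnor number mu = 7.

The Hessian of f at 0 has rank 0. Corank 2; j^3 = x^3 is a perfect cube, so E-series; the 4-jet and mu = 7 give E_7.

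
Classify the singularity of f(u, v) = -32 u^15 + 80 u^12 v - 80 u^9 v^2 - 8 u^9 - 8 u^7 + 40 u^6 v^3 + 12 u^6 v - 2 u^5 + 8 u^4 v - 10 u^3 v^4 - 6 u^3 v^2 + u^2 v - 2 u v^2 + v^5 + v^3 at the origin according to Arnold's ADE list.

The Hessian of f at 0 has rank 0. Corank 2; j^3 = v*(u - v)^2 has shape L^2 M (L != M), so D-series; mu = 6 gives D_6.

D6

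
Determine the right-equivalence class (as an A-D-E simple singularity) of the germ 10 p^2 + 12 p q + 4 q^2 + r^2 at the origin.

The Hessian of f at 0 has rank 3. Corank 0: nondegenerate Morse point, so A_1.

A_{1}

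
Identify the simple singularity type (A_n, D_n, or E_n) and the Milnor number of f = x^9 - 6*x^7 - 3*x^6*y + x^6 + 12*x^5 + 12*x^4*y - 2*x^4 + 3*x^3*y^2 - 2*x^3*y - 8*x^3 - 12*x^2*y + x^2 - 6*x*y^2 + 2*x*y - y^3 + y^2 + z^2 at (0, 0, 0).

Type A_{2}, Milnor number mu = 2.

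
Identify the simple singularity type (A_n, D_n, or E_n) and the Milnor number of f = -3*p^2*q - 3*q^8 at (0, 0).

The Hessian of f at 0 has rank 0. Corank 2; j^3 = -3*p^2*q has shape L^2 M (L != M), so D-series; mu = 9 gives D_9.

Type D_{9}, Milnor number mu = 9.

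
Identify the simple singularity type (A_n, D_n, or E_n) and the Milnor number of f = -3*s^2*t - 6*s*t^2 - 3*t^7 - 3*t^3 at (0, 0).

Type D8, Milnor number mu = 8.

The Hessian of f at 0 has rank 0. Corank 2; j^3 = -3*t*(s + t)^2 has shape L^2 M (L != M), so D-series; mu = 8 gives D_8.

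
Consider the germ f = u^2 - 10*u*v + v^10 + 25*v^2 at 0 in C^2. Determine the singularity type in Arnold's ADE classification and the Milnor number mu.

Type A_{9}, Milnor number mu = 9.

The Hessian of f at 0 is [[2, -10], [-10, 50]] with rank 1, so corank 1. A Groebner basis of the Jacobian ideal J(f) in C{u,v} is {v^9, u - 5*v}; counting standard monomials gives mu = 9. Corank 1: A-series; mu = 9 gives A_9.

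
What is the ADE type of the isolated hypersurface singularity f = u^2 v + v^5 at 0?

D_{6}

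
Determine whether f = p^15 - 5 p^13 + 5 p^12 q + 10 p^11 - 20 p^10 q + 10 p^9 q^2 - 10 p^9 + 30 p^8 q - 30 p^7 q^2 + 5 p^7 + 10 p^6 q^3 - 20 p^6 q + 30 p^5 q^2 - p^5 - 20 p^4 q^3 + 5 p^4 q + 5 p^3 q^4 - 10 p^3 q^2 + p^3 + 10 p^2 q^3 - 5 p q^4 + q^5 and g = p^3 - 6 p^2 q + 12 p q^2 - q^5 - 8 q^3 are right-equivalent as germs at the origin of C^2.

Yes.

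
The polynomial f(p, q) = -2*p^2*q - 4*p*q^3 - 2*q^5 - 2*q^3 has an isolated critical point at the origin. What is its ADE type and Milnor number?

Type D4, Milnor number mu = 4.

The Hessian of f at 0 is [[0, 0], [0, 0]] with rank 0, so corank 2. A Groebner basis of the Jacobian ideal J(f) in C{p,q} is {q^3, p^2 + 3*q^2, p*q}; counting standard monomials gives mu = 4. Corank 2; j^3 = -2*q*(p^2 + q^2) splits into three distinct lines over C (the quadratic factor has nonzero discriminant), so D_4.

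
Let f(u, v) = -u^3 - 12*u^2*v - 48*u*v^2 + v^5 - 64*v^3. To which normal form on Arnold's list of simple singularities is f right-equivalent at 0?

E8

The Hessian of f at 0 has rank 0. Corank 2; j^3 = -(u + 4*v)^3 is a perfect cube, so E-series; the 5-jet and mu = 8 give E_8.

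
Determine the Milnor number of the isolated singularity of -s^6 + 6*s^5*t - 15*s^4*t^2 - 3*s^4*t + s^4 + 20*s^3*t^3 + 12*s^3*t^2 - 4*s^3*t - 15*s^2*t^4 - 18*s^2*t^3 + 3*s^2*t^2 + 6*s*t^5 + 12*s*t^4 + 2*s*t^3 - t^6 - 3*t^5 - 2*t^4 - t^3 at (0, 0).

6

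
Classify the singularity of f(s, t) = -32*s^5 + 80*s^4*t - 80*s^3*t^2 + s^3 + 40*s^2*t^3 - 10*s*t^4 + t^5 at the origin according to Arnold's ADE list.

E_8

The Hessian of f at 0 has rank 0. Corank 2; j^3 = s^3 is a perfect cube, so E-series; the 5-jet and mu = 8 give E_8.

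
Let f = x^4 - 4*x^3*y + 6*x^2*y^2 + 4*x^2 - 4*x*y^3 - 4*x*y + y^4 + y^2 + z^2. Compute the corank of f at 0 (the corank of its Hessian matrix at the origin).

The Hessian at 0 is [[8, -4, 0], [-4, 2, 0], [0, 0, 2]] of rank 2; hence corank 1.

1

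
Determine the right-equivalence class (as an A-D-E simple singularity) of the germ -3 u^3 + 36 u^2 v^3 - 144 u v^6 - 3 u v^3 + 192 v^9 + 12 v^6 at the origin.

The Hessian of f at 0 has rank 0. Corank 2; j^3 = -3*u^3 is a perfect cube, so E-series; the 4-jet and mu = 7 give E_7.

E_7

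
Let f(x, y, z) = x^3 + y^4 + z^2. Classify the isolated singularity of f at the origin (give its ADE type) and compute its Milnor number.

Type E6, Milnor number mu = 6.

The Hessian of f at 0 has rank 1. Corank 2; j^3 = x^3 is a perfect cube, so E-series; the 4-jet and mu = 6 give E_6.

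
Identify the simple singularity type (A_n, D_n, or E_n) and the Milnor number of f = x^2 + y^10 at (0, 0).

Type A9, Milnor number mu = 9.

The Hessian of f at 0 has rank 1. Corank 1: A-series; mu = 9 gives A_9.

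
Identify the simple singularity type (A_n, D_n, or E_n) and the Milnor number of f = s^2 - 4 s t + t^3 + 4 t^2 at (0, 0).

Type A2, Milnor number mu = 2.

The Hessian of f at 0 has rank 1. Corank 1: A-series; mu = 2 gives A_2.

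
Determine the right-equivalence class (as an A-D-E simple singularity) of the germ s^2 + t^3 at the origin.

A_{2}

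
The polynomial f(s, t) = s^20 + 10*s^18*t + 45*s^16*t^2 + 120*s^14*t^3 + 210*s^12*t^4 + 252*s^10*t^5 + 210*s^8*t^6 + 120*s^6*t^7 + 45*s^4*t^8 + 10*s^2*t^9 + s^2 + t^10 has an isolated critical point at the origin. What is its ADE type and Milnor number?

The Hessian of f at 0 is [[2, 0], [0, 0]] with rank 1, so corank 1. A Groebner basis of the Jacobian ideal J(f) in C{s,t} is {t^9, s}; counting standard monomials gives mu = 9. Corank 1: A-series; mu = 9 gives A_9.

Type A_{9}, Milnor number mu = 9.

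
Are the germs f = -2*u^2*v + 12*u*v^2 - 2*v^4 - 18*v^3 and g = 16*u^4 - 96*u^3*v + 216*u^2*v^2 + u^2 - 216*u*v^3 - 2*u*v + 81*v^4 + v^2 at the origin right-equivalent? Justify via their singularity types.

The Hessian of f at 0 is [[0, 0], [0, 0]] with rank 0, so corank 2. A Groebner basis of the Jacobian ideal J(f) in C{u,v} is {u^3 + 27*u^2/4 - 243*v^2/4, u^2/4 + v^3 - 9*v^2/4, u*v - 3*v^2}; counting standard monomials gives mu = 5. Corank 2; j^3 = -2*v*(u - 3*v)^2 has shape L^2 M (L != M), so D-series; mu = 5 gives D_5. The Hessian of g at 0 is [[2, -2], [-2, 2]] with rank 1, so corank 1. A Groebner basis of the Jacobian ideal J(g) in C{u,v} is {v^3, u - v}; counting standard monomials gives mu = 3. Corank 1: A-series; mu = 3 gives A_3. f is D_5 but g is A_3, hence not right-equivalent.

No.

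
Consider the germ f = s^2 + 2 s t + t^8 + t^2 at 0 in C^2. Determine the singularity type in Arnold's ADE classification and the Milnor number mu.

Type A_{7}, Milnor number mu = 7.

The Hessian of f at 0 is [[2, 2], [2, 2]] with rank 1, so corank 1. A Groebner basis of the Jacobian ideal J(f) in C{s,t} is {t^7, s + t}; counting standard monomials gives mu = 7. Corank 1: A-series; mu = 7 gives A_7.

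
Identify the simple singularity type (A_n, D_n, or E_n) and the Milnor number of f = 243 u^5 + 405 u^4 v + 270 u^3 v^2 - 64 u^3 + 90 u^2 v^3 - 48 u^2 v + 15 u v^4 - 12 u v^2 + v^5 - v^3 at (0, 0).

Type E_{8}, Milnor number mu = 8.

The Hessian of f at 0 has rank 0. Corank 2; j^3 = -(4*u + v)^3 is a perfect cube, so E-series; the 5-jet and mu = 8 give E_8.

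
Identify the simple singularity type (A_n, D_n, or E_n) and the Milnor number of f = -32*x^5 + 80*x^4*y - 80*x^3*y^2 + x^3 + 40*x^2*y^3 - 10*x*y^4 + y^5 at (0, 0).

The Hessian of f at 0 has rank 0. Corank 2; j^3 = x^3 is a perfect cube, so E-series; the 5-jet and mu = 8 give E_8.

Type E8, Milnor number mu = 8.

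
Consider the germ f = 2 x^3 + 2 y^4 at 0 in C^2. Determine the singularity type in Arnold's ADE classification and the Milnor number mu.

Type E_{6}, Milnor number mu = 6.

The Hessian of f at 0 has rank 0. Corank 2; j^3 = 2*x^3 is a perfect cube, so E-series; the 4-jet and mu = 6 give E_6.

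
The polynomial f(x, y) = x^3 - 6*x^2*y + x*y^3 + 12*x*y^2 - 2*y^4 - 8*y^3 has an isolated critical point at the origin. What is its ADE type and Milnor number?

The Hessian of f at 0 has rank 0. Corank 2; j^3 = (x - 2*y)^3 is a perfect cube, so E-series; the 4-jet and mu = 7 give E_7.

Type E_7, Milnor number mu = 7.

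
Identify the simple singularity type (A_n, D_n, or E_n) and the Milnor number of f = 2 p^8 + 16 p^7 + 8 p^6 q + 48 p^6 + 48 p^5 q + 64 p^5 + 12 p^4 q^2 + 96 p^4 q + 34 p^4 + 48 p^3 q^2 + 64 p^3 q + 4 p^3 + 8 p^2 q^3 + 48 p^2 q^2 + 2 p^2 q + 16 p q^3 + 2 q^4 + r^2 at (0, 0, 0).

Type D_5, Milnor number mu = 5.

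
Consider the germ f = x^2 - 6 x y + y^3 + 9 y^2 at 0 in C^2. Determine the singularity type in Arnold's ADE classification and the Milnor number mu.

The Hessian of f at 0 has rank 1. Corank 1: A-series; mu = 2 gives A_2.

Type A_{2}, Milnor number mu = 2.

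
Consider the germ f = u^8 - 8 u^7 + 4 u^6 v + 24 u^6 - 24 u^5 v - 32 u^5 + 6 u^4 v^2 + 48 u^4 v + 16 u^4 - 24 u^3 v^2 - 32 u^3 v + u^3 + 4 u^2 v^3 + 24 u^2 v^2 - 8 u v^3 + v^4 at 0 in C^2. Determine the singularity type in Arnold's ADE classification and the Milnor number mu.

The Hessian of f at 0 has rank 0. Corank 2; j^3 = u^3 is a perfect cube, so E-series; the 4-jet and mu = 6 give E_6.

Type E_6, Milnor number mu = 6.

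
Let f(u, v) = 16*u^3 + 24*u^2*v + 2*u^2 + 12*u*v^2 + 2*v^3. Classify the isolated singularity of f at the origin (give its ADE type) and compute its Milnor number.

Type A2, Milnor number mu = 2.

The Hessian of f at 0 is [[4, 0], [0, 0]] with rank 1, so corank 1. A Groebner basis of the Jacobian ideal J(f) in C{u,v} is {v^2, u}; counting standard monomials gives mu = 2. Corank 1: A-series; mu = 2 gives A_2.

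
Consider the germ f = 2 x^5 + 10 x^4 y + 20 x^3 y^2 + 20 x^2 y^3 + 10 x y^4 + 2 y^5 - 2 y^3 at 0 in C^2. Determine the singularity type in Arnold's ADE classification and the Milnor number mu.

Type E_{8}, Milnor number mu = 8.

The Hessian of f at 0 has rank 0. Corank 2; j^3 = -2*y^3 is a perfect cube, so E-series; the 5-jet and mu = 8 give E_8.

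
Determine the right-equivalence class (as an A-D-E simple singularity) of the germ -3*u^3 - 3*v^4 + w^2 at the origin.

The Hessian of f at 0 has rank 1. Corank 2; j^3 = -3*u^3 is a perfect cube, so E-series; the 4-jet and mu = 6 give E_6.

E_{6}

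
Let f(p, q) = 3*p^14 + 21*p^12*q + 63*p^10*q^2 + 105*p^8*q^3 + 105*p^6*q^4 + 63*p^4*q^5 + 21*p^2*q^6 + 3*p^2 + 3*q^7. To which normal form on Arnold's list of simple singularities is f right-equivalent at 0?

A_{6}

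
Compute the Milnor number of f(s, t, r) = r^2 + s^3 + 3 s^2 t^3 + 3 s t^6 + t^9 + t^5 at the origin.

8

The Hessian of f at 0 is [[0, 0, 0], [0, 0, 0], [0, 0, 2]] with rank 1, so corank 2. A Groebner basis of the Jacobian ideal J(f) in C{s,t,r} is {s^2/2 + s*t^3, t^4, s^3, s^2*t, r}; counting standard monomials gives mu = 8. Corank 2; j^3 = s^3 is a perfect cube, so E-series; the 5-jet and mu = 8 give E_8.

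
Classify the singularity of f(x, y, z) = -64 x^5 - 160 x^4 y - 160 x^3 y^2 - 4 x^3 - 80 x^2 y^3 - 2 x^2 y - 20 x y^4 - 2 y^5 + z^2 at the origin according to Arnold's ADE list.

D_{6}

The Hessian of f at 0 is [[0, 0, 0], [0, 0, 0], [0, 0, 2]] with rank 1, so corank 2. A Groebner basis of the Jacobian ideal J(f) in C{x,y,z} is {-x*y/10 + y^4, x*y^2, x^2 + x*y/2, z}; counting standard monomials gives mu = 6. Corank 2; j^3 = -2*x^2*(2*x + y) has shape L^2 M (L != M), so D-series; mu = 6 gives D_6.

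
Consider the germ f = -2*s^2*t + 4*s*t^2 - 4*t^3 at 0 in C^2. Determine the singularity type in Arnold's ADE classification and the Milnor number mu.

Type D4, Milnor number mu = 4.

The Hessian of f at 0 is [[0, 0], [0, 0]] with rank 0, so corank 2. A Groebner basis of the Jacobian ideal J(f) in C{s,t} is {t^3, s^2 + 2*t^2, s*t - t^2}; counting standard monomials gives mu = 4. Corank 2; j^3 = -2*t*(s^2 - 2*s*t + 2*t^2) splits into three distinct lines over C (the quadratic factor has nonzero discriminant), so D_4.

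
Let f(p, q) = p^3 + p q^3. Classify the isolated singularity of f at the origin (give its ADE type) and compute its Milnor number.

Type E_7, Milnor number mu = 7.

The Hessian of f at 0 has rank 0. Corank 2; j^3 = p^3 is a perfect cube, so E-series; the 4-jet and mu = 7 give E_7.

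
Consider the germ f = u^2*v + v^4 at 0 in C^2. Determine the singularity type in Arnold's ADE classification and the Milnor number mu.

Type D_5, Milnor number mu = 5.

The Hessian of f at 0 is [[0, 0], [0, 0]] with rank 0, so corank 2. A Groebner basis of the Jacobian ideal J(f) in C{u,v} is {u^3, u^2/4 + v^3, u*v}; counting standard monomials gives mu = 5. Corank 2; j^3 = u^2*v has shape L^2 M (L != M), so D-series; mu = 5 gives D_5.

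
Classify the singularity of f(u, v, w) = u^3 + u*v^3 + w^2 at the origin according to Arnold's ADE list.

E_{7}

The Hessian of f at 0 has rank 1. Corank 2; j^3 = u^3 is a perfect cube, so E-series; the 4-jet and mu = 7 give E_7.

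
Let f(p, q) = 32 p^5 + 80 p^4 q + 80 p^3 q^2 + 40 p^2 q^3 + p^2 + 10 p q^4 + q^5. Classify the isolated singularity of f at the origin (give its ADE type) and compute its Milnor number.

Type A4, Milnor number mu = 4.

The Hessian of f at 0 has rank 1. Corank 1: A-series; mu = 4 gives A_4.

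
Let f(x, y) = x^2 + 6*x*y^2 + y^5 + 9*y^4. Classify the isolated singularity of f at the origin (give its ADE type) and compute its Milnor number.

The Hessian of f at 0 is [[2, 0], [0, 0]] with rank 1, so corank 1. A Groebner basis of the Jacobian ideal J(f) in C{x,y} is {x^2, x/3 + y^2}; counting standard monomials gives mu = 4. Corank 1: A-series; mu = 4 gives A_4.

Type A_4, Milnor number mu = 4.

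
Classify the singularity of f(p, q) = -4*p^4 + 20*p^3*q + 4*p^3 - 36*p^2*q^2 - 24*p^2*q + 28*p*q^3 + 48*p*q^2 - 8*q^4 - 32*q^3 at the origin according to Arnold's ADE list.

E7

The Hessian of f at 0 has rank 0. Corank 2; j^3 = 4*(p - 2*q)^3 is a perfect cube, so E-series; the 4-jet and mu = 7 give E_7.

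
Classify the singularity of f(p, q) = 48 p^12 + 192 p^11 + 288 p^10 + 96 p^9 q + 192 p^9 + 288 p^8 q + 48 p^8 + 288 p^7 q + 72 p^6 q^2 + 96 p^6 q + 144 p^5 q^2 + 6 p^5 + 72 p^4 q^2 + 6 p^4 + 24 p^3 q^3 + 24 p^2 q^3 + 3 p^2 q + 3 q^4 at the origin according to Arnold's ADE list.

The Hessian of f at 0 has rank 0. Corank 2; j^3 = 3*p^2*q has shape L^2 M (L != M), so D-series; mu = 5 gives D_5.

D_{5}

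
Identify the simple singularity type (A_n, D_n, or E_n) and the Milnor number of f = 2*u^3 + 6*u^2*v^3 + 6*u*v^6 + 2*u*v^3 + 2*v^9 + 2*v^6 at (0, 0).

The Hessian of f at 0 is [[0, 0], [0, 0]] with rank 0, so corank 2. A Groebner basis of the Jacobian ideal J(f) in C{u,v} is {u^3, u*v^2, 3*u^2 + v^3}; counting standard monomials gives mu = 7. Corank 2; j^3 = 2*u^3 is a perfect cube, so E-series; the 4-jet and mu = 7 give E_7.

Type E7, Milnor number mu = 7.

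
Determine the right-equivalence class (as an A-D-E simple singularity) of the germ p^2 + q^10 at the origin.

A_9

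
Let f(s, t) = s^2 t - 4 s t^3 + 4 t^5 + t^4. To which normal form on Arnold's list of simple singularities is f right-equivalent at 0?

D_{5}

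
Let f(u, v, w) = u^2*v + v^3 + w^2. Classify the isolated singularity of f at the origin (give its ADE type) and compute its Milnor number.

The Hessian of f at 0 is [[0, 0, 0], [0, 0, 0], [0, 0, 2]] with rank 1, so corank 2. A Groebner basis of the Jacobian ideal J(f) in C{u,v,w} is {v^3, u^2 + 3*v^2, u*v, w}; counting standard monomials gives mu = 4. Corank 2; j^3 = v*(u^2 + v^2) splits into three distinct lines over C (the quadratic factor has nonzero discriminant), so D_4.

Type D_{4}, Milnor number mu = 4.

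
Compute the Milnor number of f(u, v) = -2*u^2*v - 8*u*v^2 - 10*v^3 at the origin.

4

The Hessian of f at 0 is [[0, 0], [0, 0]] with rank 0, so corank 2. A Groebner basis of the Jacobian ideal J(f) in C{u,v} is {v^3, u^2 - v^2, u*v + 2*v^2}; counting standard monomials gives mu = 4. Corank 2; j^3 = -2*v*(u^2 + 4*u*v + 5*v^2) splits into three distinct lines over C (the quadratic factor has nonzero discriminant), so D_4.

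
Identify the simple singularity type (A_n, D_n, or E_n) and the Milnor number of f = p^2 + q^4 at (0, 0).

Type A_3, Milnor number mu = 3.

The Hessian of f at 0 has rank 1. Corank 1: A-series; mu = 3 gives A_3.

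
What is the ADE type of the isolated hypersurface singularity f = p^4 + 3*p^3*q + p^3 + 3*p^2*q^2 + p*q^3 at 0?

E7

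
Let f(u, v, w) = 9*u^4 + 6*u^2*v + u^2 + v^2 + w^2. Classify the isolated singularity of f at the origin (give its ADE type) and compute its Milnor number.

Type A_1, Milnor number mu = 1.

The Hessian of f at 0 is [[2, 0, 0], [0, 2, 0], [0, 0, 2]] with rank 3, so corank 0. A Groebner basis of the Jacobian ideal J(f) in C{u,v,w} is {u, v, w}; counting standard monomials gives mu = 1. Corank 0: nondegenerate Morse point, so A_1.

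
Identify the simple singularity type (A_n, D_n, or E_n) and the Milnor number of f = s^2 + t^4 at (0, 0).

The Hessian of f at 0 has rank 1. Corank 1: A-series; mu = 3 gives A_3.

Type A_3, Milnor number mu = 3.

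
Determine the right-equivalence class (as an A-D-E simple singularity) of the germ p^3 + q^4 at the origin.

E6

The Hessian of f at 0 has rank 0. Corank 2; j^3 = p^3 is a perfect cube, so E-series; the 4-jet and mu = 6 give E_6.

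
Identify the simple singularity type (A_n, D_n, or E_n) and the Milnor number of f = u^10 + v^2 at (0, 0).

Type A9, Milnor number mu = 9.

The Hessian of f at 0 has rank 1. Corank 1: A-series; mu = 9 gives A_9.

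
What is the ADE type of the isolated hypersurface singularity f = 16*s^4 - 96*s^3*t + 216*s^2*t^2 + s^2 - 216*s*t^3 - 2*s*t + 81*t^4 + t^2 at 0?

A_{3}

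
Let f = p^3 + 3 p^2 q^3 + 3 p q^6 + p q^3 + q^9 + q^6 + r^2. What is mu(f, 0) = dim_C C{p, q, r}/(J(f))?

7

The Hessian of f at 0 has rank 1. Corank 2; j^3 = p^3 is a perfect cube, so E-series; the 4-jet and mu = 7 give E_7.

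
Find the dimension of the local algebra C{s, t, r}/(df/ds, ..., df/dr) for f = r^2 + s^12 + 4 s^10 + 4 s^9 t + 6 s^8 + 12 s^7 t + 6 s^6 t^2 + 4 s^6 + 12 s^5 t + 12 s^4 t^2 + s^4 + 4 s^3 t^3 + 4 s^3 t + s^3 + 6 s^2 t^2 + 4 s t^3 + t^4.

The Hessian of f at 0 is [[0, 0, 0], [0, 0, 0], [0, 0, 2]] with rank 1, so corank 2. A Groebner basis of the Jacobian ideal J(f) in C{s,t,r} is {t^4, s*t^2 + t^3/3, s^2, r}; counting standard monomials gives mu = 6. Corank 2; j^3 = s^3 is a perfect cube, so E-series; the 4-jet and mu = 6 give E_6.

6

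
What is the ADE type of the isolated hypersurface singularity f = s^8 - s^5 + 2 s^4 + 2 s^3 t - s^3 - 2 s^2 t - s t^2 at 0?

The Hessian of f at 0 has rank 0. Corank 2; j^3 = -s*(s + t)^2 has shape L^2 M (L != M), so D-series; mu = 9 gives D_9.

D9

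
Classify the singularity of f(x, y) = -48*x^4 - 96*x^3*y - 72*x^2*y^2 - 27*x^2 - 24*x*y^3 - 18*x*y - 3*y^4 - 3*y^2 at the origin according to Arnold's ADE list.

The Hessian of f at 0 is [[-54, -18], [-18, -6]] with rank 1, so corank 1. A Groebner basis of the Jacobian ideal J(f) in C{x,y} is {y^3, x + y/3}; counting standard monomials gives mu = 3. Corank 1: A-series; mu = 3 gives A_3.

A3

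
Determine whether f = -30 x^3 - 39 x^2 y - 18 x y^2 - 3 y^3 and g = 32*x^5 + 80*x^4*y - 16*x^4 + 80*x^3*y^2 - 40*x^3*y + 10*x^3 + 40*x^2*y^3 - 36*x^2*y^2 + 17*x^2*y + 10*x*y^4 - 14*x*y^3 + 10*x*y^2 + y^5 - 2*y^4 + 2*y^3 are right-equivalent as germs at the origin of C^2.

The Hessian of f at 0 has rank 0. Corank 2; j^3 = -3*(2*x + y)*(5*x^2 + 4*x*y + y^2) splits into three distinct lines over C (the quadratic factor has nonzero discriminant), so D_4. The Hessian of g at 0 has rank 0. Corank 2; j^3 = (2*x + y)*(5*x^2 + 6*x*y + 2*y^2) splits into three distinct lines over C (the quadratic factor has nonzero discriminant), so D_4. Both have type D_4, hence right-equivalent.

Yes.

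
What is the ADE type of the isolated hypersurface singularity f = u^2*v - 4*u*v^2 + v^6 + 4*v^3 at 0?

D_7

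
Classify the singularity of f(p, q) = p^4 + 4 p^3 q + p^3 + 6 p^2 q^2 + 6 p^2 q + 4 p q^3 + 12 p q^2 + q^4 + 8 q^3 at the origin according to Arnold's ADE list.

E6

The Hessian of f at 0 has rank 0. Corank 2; j^3 = (p + 2*q)^3 is a perfect cube, so E-series; the 4-jet and mu = 6 give E_6.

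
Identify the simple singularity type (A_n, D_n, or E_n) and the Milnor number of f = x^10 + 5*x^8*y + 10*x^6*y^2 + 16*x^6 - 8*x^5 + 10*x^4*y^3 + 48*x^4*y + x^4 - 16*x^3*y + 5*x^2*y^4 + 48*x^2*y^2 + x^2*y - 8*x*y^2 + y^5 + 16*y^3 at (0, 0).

Type D6, Milnor number mu = 6.

The Hessian of f at 0 is [[0, 0], [0, 0]] with rank 0, so corank 2. A Groebner basis of the Jacobian ideal J(f) in C{x,y} is {x^3 - 1024*x^2/4091 + 4101*x*y/4091 - 20*y^2/4091, x^2*y - x*y/4 + y^2, 64*x^2/4091 + x*y^2 - 12283*x*y/65456 + 8187*y^2/16364, 32*x^2/4091 - 20475*x*y/261824 + y^3 + 12283*y^2/65456}; counting standard monomials gives mu = 6. Corank 2; j^3 = y*(x - 4*y)^2 has shape L^2 M (L != M), so D-series; mu = 6 gives D_6.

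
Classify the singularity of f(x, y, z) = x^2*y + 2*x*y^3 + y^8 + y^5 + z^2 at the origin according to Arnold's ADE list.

The Hessian of f at 0 has rank 1. Corank 2; j^3 = x^2*y has shape L^2 M (L != M), so D-series; mu = 9 gives D_9.

D_9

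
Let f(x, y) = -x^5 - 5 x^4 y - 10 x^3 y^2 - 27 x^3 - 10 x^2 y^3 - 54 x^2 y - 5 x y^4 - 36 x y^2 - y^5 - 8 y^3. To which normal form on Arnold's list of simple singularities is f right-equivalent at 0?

E_{8}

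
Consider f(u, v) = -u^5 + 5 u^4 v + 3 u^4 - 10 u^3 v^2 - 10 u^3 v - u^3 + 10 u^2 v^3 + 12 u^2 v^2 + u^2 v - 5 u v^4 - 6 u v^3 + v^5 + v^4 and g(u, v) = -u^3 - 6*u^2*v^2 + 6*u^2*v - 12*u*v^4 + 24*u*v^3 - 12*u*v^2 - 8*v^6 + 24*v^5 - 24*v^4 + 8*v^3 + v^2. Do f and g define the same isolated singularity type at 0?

No.

The Hessian of f at 0 is [[0, 0], [0, 0]] with rank 0, so corank 2. A Groebner basis of the Jacobian ideal J(f) in C{u,v} is {u*v^2, u*v/3 + v^3, u^2 - 4*u*v/3}; counting standard monomials gives mu = 5. Corank 2; j^3 = -u^2*(u - v) has shape L^2 M (L != M), so D-series; mu = 5 gives D_5. The Hessian of g at 0 is [[0, 0], [0, 2]] with rank 1, so corank 1. A Groebner basis of the Jacobian ideal J(g) in C{u,v} is {u^2, v}; counting standard monomials gives mu = 2. Corank 1: A-series; mu = 2 gives A_2. f is D_5 but g is A_2, hence not right-equivalent.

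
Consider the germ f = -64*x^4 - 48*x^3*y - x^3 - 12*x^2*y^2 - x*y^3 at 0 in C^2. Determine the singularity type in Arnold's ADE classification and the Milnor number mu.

The Hessian of f at 0 is [[0, 0], [0, 0]] with rank 0, so corank 2. A Groebner basis of the Jacobian ideal J(f) in C{x,y} is {3*x^2/16 + y^4 + y^3/16, x^3, x^2*y - x^2/16 - y^3/48, x^2/2 + x*y^2 + y^3/6}; counting standard monomials gives mu = 7. Corank 2; j^3 = -x^3 is a perfect cube, so E-series; the 4-jet and mu = 7 give E_7.

Type E_{7}, Milnor number mu = 7.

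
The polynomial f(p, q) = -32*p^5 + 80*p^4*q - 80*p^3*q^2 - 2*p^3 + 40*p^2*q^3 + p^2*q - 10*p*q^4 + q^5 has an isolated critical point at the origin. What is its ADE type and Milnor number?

Type D6, Milnor number mu = 6.

The Hessian of f at 0 is [[0, 0], [0, 0]] with rank 0, so corank 2. A Groebner basis of the Jacobian ideal J(f) in C{p,q} is {p*q/10 + q^4, p*q^2, p^2 - p*q/2}; counting standard monomials gives mu = 6. Corank 2; j^3 = -p^2*(2*p - q) has shape L^2 M (L != M), so D-series; mu = 6 gives D_6.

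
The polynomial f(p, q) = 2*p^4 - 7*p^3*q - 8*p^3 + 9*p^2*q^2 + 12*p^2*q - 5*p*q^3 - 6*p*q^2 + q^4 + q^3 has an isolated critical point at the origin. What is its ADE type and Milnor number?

Type E_7, Milnor number mu = 7.

The Hessian of f at 0 is [[0, 0], [0, 0]] with rank 0, so corank 2. A Groebner basis of the Jacobian ideal J(f) in C{p,q} is {768*p^2 - 768*p*q + q^4 + 8*q^3 + 192*q^2, p^3 - 36*p^2 + 36*p*q - q^3/2 - 9*q^2, p^2*q - 40*p^2 + 40*p*q - 2*q^3/3 - 10*q^2, -32*p^2 + p*q^2 + 32*p*q - 5*q^3/6 - 8*q^2}; counting standard monomials gives mu = 7. Corank 2; j^3 = -(2*p - q)^3 is a perfect cube, so E-series; the 4-jet and mu = 7 give E_7.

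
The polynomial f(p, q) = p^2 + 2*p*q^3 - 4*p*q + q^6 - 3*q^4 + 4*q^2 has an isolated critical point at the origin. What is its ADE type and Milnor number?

Type A_3, Milnor number mu = 3.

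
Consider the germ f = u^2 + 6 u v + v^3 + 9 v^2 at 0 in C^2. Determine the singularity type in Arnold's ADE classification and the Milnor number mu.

The Hessian of f at 0 has rank 1. Corank 1: A-series; mu = 2 gives A_2.

Type A_2, Milnor number mu = 2.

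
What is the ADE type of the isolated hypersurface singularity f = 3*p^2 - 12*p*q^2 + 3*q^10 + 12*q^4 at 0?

The Hessian of f at 0 has rank 1. Corank 1: A-series; mu = 9 gives A_9.

A_{9}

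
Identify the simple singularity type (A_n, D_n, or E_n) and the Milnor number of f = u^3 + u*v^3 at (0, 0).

The Hessian of f at 0 has rank 0. Corank 2; j^3 = u^3 is a perfect cube, so E-series; the 4-jet and mu = 7 give E_7.

Type E_7, Milnor number mu = 7.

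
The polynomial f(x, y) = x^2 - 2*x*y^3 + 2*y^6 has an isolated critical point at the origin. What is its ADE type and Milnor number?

Type A5, Milnor number mu = 5.

The Hessian of f at 0 has rank 1. Corank 1: A-series; mu = 5 gives A_5.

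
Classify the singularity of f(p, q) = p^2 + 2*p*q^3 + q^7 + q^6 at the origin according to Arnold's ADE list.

A6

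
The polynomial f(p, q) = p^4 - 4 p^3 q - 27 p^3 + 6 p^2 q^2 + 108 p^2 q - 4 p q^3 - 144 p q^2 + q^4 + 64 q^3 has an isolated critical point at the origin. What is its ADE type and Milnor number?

The Hessian of f at 0 has rank 0. Corank 2; j^3 = -(3*p - 4*q)^3 is a perfect cube, so E-series; the 4-jet and mu = 6 give E_6.

Type E_6, Milnor number mu = 6.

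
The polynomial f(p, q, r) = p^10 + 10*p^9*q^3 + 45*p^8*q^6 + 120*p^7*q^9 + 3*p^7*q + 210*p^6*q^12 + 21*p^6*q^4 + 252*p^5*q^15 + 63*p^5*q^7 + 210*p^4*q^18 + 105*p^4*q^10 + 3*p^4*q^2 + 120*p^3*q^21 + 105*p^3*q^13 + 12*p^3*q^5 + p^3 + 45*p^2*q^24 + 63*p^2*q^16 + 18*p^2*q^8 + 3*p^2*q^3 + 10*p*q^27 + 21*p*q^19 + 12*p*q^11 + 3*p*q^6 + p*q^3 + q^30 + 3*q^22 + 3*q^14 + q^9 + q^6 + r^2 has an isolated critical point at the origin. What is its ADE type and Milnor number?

The Hessian of f at 0 is [[0, 0, 0], [0, 0, 0], [0, 0, 2]] with rank 1, so corank 2. A Groebner basis of the Jacobian ideal J(f) in C{p,q,r} is {p^3, p*q^2, 3*p^2 + q^3, r}; counting standard monomials gives mu = 7. Corank 2; j^3 = p^3 is a perfect cube, so E-series; the 4-jet and mu = 7 give E_7.

Type E7, Milnor number mu = 7.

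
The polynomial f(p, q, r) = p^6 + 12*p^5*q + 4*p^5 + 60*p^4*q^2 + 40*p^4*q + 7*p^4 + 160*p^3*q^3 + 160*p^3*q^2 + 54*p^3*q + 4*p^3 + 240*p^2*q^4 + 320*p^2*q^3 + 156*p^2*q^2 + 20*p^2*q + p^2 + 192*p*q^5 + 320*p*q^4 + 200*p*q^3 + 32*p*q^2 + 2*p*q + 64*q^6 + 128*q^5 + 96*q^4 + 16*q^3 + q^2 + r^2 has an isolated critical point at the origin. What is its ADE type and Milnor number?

The Hessian of f at 0 has rank 2. Corank 1: A-series; mu = 3 gives A_3.

Type A3, Milnor number mu = 3.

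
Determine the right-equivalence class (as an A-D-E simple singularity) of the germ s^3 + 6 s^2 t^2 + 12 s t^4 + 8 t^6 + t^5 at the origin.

The Hessian of f at 0 has rank 0. Corank 2; j^3 = s^3 is a perfect cube, so E-series; the 5-jet and mu = 8 give E_8.

E8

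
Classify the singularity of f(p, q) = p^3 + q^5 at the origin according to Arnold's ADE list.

The Hessian of f at 0 is [[0, 0], [0, 0]] with rank 0, so corank 2. A Groebner basis of the Jacobian ideal J(f) in C{p,q} is {q^4, p^2}; counting standard monomials gives mu = 8. Corank 2; j^3 = p^3 is a perfect cube, so E-series; the 5-jet and mu = 8 give E_8.

E_{8}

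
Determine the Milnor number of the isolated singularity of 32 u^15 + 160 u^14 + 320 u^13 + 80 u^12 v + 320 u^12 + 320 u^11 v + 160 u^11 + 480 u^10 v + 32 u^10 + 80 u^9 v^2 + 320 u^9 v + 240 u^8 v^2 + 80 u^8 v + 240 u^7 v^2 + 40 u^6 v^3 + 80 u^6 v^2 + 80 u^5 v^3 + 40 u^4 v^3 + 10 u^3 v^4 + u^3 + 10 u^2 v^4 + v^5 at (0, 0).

The Hessian of f at 0 is [[0, 0], [0, 0]] with rank 0, so corank 2. A Groebner basis of the Jacobian ideal J(f) in C{u,v} is {v^4, u^2}; counting standard monomials gives mu = 8. Corank 2; j^3 = u^3 is a perfect cube, so E-series; the 5-jet and mu = 8 give E_8.

8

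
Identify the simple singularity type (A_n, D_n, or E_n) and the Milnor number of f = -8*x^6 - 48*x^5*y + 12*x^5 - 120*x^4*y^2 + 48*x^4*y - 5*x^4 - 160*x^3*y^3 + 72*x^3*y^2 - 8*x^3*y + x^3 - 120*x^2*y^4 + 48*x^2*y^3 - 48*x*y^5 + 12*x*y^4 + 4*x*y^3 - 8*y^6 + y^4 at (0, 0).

Type E6, Milnor number mu = 6.

The Hessian of f at 0 is [[0, 0], [0, 0]] with rank 0, so corank 2. A Groebner basis of the Jacobian ideal J(f) in C{x,y} is {x^3, x^2*y, -x^2/4 + x*y^2, 3*x^2/4 + y^3}; counting standard monomials gives mu = 6. Corank 2; j^3 = x^3 is a perfect cube, so E-series; the 4-jet and mu = 6 give E_6.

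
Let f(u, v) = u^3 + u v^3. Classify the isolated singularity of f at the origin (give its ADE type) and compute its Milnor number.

The Hessian of f at 0 is [[0, 0], [0, 0]] with rank 0, so corank 2. A Groebner basis of the Jacobian ideal J(f) in C{u,v} is {u^3, u*v^2, 3*u^2 + v^3}; counting standard monomials gives mu = 7. Corank 2; j^3 = u^3 is a perfect cube, so E-series; the 4-jet and mu = 7 give E_7.

Type E7, Milnor number mu = 7.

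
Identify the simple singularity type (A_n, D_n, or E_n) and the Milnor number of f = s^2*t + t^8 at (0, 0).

Type D9, Milnor number mu = 9.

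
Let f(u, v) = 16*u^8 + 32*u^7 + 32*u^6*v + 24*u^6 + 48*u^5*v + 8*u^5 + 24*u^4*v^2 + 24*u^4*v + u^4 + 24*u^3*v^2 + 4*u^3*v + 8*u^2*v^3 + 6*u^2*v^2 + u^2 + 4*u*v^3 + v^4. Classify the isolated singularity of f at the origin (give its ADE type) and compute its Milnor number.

Type A3, Milnor number mu = 3.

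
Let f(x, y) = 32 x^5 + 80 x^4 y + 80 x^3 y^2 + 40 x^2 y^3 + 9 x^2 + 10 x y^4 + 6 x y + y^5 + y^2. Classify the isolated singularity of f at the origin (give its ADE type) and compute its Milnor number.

Type A_{4}, Milnor number mu = 4.

The Hessian of f at 0 has rank 1. Corank 1: A-series; mu = 4 gives A_4.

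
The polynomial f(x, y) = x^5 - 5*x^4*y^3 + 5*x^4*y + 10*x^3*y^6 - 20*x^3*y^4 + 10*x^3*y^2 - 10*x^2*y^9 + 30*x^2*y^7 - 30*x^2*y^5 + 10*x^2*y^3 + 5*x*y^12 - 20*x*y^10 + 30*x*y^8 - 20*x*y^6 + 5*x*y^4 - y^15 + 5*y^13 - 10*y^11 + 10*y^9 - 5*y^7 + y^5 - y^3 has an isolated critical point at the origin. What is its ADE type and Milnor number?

Type E_8, Milnor number mu = 8.

The Hessian of f at 0 has rank 0. Corank 2; j^3 = -y^3 is a perfect cube, so E-series; the 5-jet and mu = 8 give E_8.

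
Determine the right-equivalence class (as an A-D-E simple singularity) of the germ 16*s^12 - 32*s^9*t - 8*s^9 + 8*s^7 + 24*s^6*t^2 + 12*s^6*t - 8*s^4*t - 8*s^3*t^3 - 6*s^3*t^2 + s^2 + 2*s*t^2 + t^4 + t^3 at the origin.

A_{2}

The Hessian of f at 0 has rank 1. Corank 1: A-series; mu = 2 gives A_2.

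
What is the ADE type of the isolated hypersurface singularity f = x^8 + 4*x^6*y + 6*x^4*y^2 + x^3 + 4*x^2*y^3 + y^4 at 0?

E_6

The Hessian of f at 0 has rank 0. Corank 2; j^3 = x^3 is a perfect cube, so E-series; the 4-jet and mu = 6 give E_6.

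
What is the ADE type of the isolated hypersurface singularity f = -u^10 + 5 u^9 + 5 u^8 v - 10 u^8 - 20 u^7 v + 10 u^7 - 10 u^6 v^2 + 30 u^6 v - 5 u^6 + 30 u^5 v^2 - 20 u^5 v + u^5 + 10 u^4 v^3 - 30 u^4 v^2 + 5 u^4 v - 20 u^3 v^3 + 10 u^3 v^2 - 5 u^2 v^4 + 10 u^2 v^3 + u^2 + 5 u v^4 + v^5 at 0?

A_4

The Hessian of f at 0 has rank 1. Corank 1: A-series; mu = 4 gives A_4.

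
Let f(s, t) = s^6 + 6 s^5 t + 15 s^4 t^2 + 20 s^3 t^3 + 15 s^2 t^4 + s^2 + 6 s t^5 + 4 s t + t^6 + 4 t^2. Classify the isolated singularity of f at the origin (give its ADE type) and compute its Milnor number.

The Hessian of f at 0 is [[2, 4], [4, 8]] with rank 1, so corank 1. A Groebner basis of the Jacobian ideal J(f) in C{s,t} is {t^5, s + 2*t}; counting standard monomials gives mu = 5. Corank 1: A-series; mu = 5 gives A_5.

Type A5, Milnor number mu = 5.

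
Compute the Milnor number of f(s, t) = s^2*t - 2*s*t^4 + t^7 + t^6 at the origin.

7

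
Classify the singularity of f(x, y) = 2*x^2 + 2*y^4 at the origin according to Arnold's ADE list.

A3

The Hessian of f at 0 has rank 1. Corank 1: A-series; mu = 3 gives A_3.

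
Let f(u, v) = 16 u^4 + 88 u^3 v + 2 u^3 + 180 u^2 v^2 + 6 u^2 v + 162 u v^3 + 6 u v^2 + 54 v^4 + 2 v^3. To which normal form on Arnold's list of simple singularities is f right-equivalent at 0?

E_{7}

The Hessian of f at 0 has rank 0. Corank 2; j^3 = 2*(u + v)^3 is a perfect cube, so E-series; the 4-jet and mu = 7 give E_7.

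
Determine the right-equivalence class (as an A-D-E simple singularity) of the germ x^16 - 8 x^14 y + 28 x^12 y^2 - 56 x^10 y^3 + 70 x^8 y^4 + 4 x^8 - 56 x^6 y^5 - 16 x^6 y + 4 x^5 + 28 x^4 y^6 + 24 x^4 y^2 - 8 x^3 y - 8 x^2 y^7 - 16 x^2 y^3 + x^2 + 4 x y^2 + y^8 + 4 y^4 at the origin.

A_7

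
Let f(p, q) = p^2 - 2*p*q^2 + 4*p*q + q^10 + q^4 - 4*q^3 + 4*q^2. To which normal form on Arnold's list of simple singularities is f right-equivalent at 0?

The Hessian of f at 0 has rank 1. Corank 1: A-series; mu = 9 gives A_9.

A9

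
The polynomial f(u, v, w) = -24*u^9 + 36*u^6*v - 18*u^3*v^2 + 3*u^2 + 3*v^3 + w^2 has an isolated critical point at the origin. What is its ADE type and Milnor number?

Type A_2, Milnor number mu = 2.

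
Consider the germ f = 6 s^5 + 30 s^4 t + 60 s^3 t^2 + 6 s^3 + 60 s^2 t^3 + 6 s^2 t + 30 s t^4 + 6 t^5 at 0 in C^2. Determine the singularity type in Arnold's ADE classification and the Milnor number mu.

The Hessian of f at 0 has rank 0. Corank 2; j^3 = 6*s^2*(s + t) has shape L^2 M (L != M), so D-series; mu = 6 gives D_6.

Type D_6, Milnor number mu = 6.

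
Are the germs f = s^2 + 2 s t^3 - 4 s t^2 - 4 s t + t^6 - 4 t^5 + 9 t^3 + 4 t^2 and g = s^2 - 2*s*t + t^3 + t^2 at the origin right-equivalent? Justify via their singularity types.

The Hessian of f at 0 has rank 1. Corank 1: A-series; mu = 2 gives A_2. The Hessian of g at 0 has rank 1. Corank 1: A-series; mu = 2 gives A_2. Both have type A_2, hence right-equivalent.

Yes.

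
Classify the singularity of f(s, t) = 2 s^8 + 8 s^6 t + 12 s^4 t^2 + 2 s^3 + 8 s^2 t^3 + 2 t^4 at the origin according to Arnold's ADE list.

E6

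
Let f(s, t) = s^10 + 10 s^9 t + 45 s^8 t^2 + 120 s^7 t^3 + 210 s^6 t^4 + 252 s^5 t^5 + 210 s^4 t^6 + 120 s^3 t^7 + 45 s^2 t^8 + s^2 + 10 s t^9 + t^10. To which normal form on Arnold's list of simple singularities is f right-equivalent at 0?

A_9

The Hessian of f at 0 has rank 1. Corank 1: A-series; mu = 9 gives A_9.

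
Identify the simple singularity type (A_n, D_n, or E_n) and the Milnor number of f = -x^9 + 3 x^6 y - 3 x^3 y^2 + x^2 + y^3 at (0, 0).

Type A2, Milnor number mu = 2.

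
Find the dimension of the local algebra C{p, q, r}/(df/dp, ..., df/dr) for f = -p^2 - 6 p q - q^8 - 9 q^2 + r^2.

The Hessian of f at 0 has rank 2. Corank 1: A-series; mu = 7 gives A_7.

7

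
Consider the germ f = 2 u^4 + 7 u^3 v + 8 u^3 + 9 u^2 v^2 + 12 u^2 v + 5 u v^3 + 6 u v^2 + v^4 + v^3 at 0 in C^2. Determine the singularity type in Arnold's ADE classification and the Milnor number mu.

Type E_{7}, Milnor number mu = 7.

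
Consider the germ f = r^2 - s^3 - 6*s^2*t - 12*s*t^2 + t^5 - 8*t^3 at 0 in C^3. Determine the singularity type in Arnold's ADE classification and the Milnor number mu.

Type E_8, Milnor number mu = 8.

The Hessian of f at 0 has rank 1. Corank 2; j^3 = -(s + 2*t)^3 is a perfect cube, so E-series; the 5-jet and mu = 8 give E_8.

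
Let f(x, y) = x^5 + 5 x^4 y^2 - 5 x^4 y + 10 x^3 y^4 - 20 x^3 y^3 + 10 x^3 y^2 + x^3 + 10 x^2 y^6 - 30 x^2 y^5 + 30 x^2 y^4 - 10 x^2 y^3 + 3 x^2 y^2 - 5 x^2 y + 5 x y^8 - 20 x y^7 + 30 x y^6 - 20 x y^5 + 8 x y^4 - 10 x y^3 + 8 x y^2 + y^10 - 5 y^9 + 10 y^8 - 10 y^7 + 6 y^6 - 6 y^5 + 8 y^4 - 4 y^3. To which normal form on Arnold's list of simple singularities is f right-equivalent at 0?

D6

The Hessian of f at 0 is [[0, 0], [0, 0]] with rank 0, so corank 2. A Groebner basis of the Jacobian ideal J(f) in C{x,y} is {x^3 + 7*x^2 - 20*x*y + 12*y^2, x^2*y + 4*x^2 - 12*x*y + 8*y^2, 9*x^2/4 + x*y^2 - 7*x*y + 5*y^2, 5*x^2/4 - 4*x*y + y^3 + 3*y^2}; counting standard monomials gives mu = 6. Corank 2; j^3 = (x - 2*y)^2*(x - y) has shape L^2 M (L != M), so D-series; mu = 6 gives D_6.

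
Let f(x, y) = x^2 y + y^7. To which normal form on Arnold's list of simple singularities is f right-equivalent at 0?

The Hessian of f at 0 is [[0, 0], [0, 0]] with rank 0, so corank 2. A Groebner basis of the Jacobian ideal J(f) in C{x,y} is {x^2/7 + y^6, x^3, x*y}; counting standard monomials gives mu = 8. Corank 2; j^3 = x^2*y has shape L^2 M (L != M), so D-series; mu = 8 gives D_8.

D_8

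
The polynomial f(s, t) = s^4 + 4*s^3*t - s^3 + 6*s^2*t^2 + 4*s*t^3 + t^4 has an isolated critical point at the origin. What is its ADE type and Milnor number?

The Hessian of f at 0 has rank 0. Corank 2; j^3 = -s^3 is a perfect cube, so E-series; the 4-jet and mu = 6 give E_6.

Type E6, Milnor number mu = 6.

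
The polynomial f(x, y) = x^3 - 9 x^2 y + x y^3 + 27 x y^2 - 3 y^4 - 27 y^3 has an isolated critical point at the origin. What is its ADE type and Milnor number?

Type E_7, Milnor number mu = 7.

The Hessian of f at 0 has rank 0. Corank 2; j^3 = (x - 3*y)^3 is a perfect cube, so E-series; the 4-jet and mu = 7 give E_7.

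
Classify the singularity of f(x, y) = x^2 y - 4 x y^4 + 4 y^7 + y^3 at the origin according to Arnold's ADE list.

D4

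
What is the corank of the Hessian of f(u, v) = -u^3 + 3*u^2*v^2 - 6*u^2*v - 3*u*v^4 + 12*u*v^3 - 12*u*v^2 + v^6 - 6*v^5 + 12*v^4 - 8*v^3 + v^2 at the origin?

1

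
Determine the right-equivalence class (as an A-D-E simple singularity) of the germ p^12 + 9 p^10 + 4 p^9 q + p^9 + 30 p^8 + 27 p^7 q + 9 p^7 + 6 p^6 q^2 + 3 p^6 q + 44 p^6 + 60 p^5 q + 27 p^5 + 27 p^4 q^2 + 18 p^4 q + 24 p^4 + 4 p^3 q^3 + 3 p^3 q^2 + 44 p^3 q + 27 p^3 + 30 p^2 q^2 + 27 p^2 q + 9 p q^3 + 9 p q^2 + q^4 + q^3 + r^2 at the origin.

E_7

The Hessian of f at 0 has rank 1. Corank 2; j^3 = (3*p + q)^3 is a perfect cube, so E-series; the 4-jet and mu = 7 give E_7.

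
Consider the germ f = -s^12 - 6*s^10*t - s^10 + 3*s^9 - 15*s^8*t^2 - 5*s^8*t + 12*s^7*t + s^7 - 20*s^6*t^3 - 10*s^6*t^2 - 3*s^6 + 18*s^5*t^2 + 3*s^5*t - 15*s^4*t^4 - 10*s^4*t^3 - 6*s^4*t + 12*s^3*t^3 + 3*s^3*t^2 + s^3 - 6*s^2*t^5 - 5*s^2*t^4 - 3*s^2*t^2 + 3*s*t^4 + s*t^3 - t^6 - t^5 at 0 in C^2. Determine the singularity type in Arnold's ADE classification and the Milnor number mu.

Type E_7, Milnor number mu = 7.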